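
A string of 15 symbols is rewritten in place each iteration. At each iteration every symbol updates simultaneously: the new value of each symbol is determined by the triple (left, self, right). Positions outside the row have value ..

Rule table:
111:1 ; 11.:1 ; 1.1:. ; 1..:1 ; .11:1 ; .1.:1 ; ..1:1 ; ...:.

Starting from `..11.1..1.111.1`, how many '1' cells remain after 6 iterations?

12

.111.1111.111.1
1111.1111.111.1
1111.1111.111.1  (fixed point — unchanged through iteration 6)
count of 1: 12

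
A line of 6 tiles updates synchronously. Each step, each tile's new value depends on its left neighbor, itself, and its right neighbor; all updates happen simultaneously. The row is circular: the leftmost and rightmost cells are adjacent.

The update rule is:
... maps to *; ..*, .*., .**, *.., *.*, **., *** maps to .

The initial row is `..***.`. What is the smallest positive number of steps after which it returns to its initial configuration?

2

*.....
..***.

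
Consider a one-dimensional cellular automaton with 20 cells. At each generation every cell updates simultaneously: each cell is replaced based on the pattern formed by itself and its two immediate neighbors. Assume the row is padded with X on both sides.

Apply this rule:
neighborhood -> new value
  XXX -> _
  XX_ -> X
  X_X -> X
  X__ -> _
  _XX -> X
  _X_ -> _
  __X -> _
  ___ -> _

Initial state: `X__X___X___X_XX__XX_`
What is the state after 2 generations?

X___________XXX__XXX
X___________X_X__X__

X___________X_X__X__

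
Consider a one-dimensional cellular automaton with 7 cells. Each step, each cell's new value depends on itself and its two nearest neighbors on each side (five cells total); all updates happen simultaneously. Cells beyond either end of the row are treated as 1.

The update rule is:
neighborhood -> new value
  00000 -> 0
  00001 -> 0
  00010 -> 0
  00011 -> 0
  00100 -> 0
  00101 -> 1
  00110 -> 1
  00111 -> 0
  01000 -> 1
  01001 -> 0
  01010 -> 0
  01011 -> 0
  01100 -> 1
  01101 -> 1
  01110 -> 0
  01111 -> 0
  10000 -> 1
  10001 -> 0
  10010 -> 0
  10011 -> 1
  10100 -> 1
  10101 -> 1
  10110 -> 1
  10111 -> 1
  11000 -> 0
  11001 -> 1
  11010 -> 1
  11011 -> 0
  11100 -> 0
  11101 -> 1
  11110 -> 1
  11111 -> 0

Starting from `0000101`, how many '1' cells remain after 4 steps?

step 1: 0100101
step 2: 1100101
step 3: 1010101
step 4: 1110101
count of 1: 5

5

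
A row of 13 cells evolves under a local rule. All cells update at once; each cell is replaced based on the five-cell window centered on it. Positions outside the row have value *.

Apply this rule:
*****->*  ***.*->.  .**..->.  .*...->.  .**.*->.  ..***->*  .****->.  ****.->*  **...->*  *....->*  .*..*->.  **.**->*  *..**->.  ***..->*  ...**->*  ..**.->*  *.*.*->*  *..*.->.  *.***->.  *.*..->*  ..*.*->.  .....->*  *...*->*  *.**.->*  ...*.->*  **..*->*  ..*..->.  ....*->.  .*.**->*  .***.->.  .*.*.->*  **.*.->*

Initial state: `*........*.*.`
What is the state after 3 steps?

*******.*.***
******.***..*
*****.*..**.*

*****.*..**.*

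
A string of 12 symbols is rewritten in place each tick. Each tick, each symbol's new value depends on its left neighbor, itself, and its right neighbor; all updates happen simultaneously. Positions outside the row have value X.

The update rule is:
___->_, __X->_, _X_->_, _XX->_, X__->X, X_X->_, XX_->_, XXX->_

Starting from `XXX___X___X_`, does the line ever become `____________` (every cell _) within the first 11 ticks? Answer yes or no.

no

tick 1: ___X___X____
tick 2: X___X___X___
tick 3: _X___X___X__
tick 4: __X___X___X_
tick 5: X__X___X____
tick 6: _X__X___X___
tick 7: __X__X___X__
tick 8: X__X__X___X_
tick 9: _X__X__X____
tick 10: __X__X__X___
tick 11: X__X__X__X__
tick 11 is X__X__X__X__, still not uniform _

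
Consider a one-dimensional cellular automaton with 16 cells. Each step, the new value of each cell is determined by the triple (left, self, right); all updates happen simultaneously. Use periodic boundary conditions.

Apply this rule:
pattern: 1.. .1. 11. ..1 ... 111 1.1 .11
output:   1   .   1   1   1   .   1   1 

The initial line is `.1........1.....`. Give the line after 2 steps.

111......111....

1.11111111.11111
111......111....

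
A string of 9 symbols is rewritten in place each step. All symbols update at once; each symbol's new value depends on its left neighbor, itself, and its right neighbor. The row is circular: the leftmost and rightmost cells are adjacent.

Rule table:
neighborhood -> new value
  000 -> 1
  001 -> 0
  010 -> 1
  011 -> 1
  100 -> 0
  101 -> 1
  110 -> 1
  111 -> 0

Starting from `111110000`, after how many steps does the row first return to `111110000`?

100010110
101011111
111110000

3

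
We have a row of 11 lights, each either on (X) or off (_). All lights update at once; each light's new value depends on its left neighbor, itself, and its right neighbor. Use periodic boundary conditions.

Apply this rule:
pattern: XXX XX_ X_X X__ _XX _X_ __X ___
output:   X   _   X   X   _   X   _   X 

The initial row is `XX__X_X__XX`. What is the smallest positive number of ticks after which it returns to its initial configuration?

X_X_XXXX__X
_XXX_XX_X__
__X_X__XXXX
X_XXXX__XX_
XX_XX_X___X
X_X__XXXX__
XXXX__XX_X_
_XX_X___XXX
X__XXXX__X_
XX__XX_X_XX
X_X___XXX_X
_XXXX__X_X_
__XX_X_XXXX
X___XXX_XX_
XXX__X_X__X
XX_X_XXXX__
__XXX_XX_X_
X__X_X__XXX
_X_XXXX__XX
XXX_XX_X___
_X_X__XXXX_
_XXXX__XX_X
X_XX_X___XX
_X__XXXX__X
XXX__XX_X_X
XX_X___XXX_
__XXXX__X_X
X__XX_X_XXX
_X___XXX_XX
XXXX__X_X__
_XX_X_XXXX_
___XXX_XX_X
XX__X_X__XX

33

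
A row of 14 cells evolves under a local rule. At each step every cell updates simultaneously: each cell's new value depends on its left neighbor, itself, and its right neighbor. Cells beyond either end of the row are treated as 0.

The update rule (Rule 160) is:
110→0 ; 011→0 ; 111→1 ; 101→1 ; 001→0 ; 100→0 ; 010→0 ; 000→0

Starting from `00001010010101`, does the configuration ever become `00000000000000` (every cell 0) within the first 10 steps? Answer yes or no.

yes

00000100001010
00000000000100
00000000000000
all cells are 0 at step 3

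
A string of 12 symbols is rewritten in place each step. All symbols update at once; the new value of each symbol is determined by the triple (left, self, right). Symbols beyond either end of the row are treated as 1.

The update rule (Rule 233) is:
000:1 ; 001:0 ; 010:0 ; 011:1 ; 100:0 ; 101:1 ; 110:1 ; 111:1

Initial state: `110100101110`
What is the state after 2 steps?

111011011111

111000011111
111011011111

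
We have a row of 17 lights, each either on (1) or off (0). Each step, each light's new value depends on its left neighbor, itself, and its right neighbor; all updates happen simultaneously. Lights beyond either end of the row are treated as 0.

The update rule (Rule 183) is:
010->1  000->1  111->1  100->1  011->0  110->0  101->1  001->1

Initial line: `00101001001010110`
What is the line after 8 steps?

11111111111111001
01111111111110111
10111111111101010
11011111111011111
00101111110101110
11110111101110101
01101011010101111
10011100111110110

10011100111110110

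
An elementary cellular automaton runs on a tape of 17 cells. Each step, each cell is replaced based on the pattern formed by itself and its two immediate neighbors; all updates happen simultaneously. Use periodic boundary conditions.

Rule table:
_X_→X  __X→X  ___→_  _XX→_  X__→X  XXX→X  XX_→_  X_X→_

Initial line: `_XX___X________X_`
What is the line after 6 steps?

X__X_XXX______XXX
_XXX__X_X____X_XX
__X_XXX_XX__XX___
_XX__X____XX__X__
X__XXXX__X__XXXX_
XXX_XX_XXXXX_XX__

XXX_XX_XXXXX_XX__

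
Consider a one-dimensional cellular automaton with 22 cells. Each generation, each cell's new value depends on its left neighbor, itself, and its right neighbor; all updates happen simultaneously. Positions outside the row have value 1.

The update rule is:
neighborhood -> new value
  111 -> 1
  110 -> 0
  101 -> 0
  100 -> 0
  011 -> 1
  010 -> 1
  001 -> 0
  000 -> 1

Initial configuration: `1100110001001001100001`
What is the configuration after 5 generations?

1000100101001001001101
0010100101001001001001
0010100101001001001001  (fixed point — unchanged through generation 5)

0010100101001001001001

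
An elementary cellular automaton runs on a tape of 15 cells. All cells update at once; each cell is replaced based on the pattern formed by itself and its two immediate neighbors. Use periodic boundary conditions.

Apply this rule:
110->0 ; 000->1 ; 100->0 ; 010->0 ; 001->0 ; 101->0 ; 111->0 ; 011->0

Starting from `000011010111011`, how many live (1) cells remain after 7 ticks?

2

tick 1: 011000000000000
tick 2: 000011111111111
tick 3: 011000000000000  (repeats tick 1; period 2)
tick 7: 011000000000000
count of 1: 2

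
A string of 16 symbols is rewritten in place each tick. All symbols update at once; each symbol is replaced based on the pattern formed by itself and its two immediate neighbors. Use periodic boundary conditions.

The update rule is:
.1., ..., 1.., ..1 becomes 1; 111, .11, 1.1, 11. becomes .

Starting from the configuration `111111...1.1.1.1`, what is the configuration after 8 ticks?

......1111.1.1..
111111.....1.111
......111111....
111111......1111
......111111....  (repeats tick 3; period 2)
tick 8: 111111......1111

111111......1111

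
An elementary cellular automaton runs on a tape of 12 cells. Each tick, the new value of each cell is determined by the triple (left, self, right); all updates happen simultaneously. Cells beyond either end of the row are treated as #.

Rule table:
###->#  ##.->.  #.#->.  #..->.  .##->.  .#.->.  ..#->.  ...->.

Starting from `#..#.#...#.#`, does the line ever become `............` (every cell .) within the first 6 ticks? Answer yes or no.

............
all cells are . at tick 1

yes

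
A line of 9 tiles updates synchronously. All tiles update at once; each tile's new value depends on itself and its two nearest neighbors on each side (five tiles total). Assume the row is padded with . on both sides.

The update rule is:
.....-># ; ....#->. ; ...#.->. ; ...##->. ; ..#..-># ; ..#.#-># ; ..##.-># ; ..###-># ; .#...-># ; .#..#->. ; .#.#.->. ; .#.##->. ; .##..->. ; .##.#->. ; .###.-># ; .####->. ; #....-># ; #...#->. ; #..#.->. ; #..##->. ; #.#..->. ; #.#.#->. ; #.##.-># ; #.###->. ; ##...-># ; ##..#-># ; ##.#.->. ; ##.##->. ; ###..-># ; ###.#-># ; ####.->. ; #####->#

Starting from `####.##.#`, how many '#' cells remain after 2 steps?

5

#..#.#...
#..#..###
count of #: 5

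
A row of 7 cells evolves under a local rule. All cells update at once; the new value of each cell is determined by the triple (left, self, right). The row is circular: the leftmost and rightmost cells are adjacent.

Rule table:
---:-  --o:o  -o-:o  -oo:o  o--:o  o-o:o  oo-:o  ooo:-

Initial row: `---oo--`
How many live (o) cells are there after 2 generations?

--oooo-
-oo--oo
count of o: 4

4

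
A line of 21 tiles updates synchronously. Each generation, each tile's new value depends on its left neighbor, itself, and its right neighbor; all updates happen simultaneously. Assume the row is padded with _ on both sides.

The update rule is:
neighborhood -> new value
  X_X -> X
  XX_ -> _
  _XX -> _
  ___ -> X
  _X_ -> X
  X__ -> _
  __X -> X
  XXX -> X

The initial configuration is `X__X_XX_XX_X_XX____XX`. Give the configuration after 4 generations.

XX__XX_X_XX_XX_X__X__

X_XXX__X__XXX___XXX__
XX_X__XX_X_X__XX_X__X
__XX_X__XXXX_X__XX_XX
XX__XX_X_XX_XX_X__X__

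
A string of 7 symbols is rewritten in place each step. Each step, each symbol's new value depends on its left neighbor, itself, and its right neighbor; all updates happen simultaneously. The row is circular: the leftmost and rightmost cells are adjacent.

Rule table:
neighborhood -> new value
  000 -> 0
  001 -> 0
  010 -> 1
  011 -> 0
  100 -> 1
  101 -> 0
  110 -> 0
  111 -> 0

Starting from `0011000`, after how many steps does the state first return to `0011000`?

14

0000100
0000110
0000001
1000001
0100000
0110000
0001000
0001100
0000010
0000011
1000000
1100000
0010000
0011000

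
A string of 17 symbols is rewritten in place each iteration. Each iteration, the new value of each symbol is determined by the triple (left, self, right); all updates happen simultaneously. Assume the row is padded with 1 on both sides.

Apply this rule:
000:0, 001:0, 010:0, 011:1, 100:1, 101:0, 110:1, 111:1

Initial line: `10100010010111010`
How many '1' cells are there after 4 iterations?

10010001000111000
11001000100111100
11100100010111110
11110010000111110
count of 1: 10

10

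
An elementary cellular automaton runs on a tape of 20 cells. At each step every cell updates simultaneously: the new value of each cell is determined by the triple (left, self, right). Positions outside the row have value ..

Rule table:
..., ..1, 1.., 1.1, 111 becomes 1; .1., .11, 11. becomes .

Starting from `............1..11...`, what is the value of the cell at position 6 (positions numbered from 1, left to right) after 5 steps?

1

111111111111.11..111
.1111111111.1..11.1.
1.11111111.1.11..1.1
.1.111111.1.1..11.1.
1.1.1111.1.1.11..1.1
position 6 holds 1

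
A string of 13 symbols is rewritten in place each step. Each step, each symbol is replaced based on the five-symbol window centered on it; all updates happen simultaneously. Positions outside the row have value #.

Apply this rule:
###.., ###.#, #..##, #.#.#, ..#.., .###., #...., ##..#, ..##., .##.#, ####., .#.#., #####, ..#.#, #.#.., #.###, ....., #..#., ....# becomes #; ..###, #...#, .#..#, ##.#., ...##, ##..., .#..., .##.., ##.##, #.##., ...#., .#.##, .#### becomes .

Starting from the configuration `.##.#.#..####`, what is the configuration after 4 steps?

..#.###.#..##
###.###.#.#..
###.###.###.#
###.###.###.#

###.###.###.#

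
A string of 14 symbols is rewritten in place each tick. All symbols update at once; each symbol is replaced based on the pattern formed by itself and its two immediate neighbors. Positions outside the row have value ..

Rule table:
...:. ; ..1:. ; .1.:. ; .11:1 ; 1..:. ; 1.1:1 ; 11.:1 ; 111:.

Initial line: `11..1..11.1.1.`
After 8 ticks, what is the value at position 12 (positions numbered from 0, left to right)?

11.....111.1..
11.....1.11...
11......111...
11......1.1...
11.......1....
11............
11............  (fixed point — unchanged through tick 8)
position 12 holds .

.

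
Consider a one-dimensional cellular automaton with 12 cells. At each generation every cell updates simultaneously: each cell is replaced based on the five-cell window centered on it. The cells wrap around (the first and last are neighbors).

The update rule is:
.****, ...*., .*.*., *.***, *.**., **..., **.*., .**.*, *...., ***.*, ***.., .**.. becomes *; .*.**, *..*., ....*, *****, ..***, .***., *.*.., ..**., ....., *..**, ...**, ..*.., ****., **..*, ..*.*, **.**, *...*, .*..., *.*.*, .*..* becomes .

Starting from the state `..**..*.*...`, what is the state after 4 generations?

...*...*..*.
*.*...*.....
.*...*..*..*
*...*.......

*...*.......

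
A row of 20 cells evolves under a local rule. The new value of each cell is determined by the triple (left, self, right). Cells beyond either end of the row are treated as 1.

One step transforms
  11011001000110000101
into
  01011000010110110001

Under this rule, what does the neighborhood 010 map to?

0

At position 7 the neighborhood is 010; the next row has 0 there.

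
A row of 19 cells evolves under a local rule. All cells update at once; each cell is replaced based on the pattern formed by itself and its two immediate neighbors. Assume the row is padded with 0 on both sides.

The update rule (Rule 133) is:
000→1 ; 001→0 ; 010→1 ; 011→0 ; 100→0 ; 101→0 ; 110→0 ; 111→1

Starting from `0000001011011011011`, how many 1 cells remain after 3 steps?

1111101000000000000
0111001011111111111
0010001001111111110
count of 1: 11

11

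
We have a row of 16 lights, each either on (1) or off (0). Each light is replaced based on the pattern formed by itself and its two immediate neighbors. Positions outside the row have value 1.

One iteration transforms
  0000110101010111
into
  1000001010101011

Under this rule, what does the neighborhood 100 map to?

1

At position 0 the neighborhood is 100; the next row has 1 there.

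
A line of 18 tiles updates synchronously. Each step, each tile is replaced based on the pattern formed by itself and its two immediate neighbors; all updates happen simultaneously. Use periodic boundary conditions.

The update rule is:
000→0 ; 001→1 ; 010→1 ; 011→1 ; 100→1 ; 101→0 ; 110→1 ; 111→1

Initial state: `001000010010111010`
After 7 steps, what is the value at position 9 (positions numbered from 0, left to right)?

1

011100111110111011
011111111110111011
011111111110111011  (fixed point — unchanged through step 7)
position 9 holds 1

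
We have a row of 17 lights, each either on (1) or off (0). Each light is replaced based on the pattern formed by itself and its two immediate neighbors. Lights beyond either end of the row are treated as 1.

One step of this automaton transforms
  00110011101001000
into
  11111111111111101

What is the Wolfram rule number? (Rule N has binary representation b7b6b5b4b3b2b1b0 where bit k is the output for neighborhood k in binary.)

254

position 7: 111 → 1  (bit 7 = 1)
position 3: 110 → 1  (bit 6 = 1)
position 9: 101 → 1  (bit 5 = 1)
position 0: 100 → 1  (bit 4 = 1)
position 2: 011 → 1  (bit 3 = 1)
position 10: 010 → 1  (bit 2 = 1)
position 1: 001 → 1  (bit 1 = 1)
position 15: 000 → 0  (bit 0 = 0)
bits b7..b0 = 11111110 = 254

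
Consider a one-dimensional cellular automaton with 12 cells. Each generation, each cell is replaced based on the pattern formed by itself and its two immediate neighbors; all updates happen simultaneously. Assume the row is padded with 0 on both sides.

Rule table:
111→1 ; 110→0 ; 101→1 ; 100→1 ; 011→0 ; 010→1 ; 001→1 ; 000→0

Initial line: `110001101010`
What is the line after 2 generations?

generation 1: 001010011111
generation 2: 011111101110

011111101110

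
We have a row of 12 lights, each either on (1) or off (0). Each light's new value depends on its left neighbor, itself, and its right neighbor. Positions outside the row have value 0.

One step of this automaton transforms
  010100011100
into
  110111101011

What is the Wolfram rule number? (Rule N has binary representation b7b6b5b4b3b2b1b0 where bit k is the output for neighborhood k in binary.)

151

position 8: 111 → 1  (bit 7 = 1)
position 9: 110 → 0  (bit 6 = 0)
position 2: 101 → 0  (bit 5 = 0)
position 4: 100 → 1  (bit 4 = 1)
position 7: 011 → 0  (bit 3 = 0)
position 1: 010 → 1  (bit 2 = 1)
position 0: 001 → 1  (bit 1 = 1)
position 5: 000 → 1  (bit 0 = 1)
bits b7..b0 = 10010111 = 151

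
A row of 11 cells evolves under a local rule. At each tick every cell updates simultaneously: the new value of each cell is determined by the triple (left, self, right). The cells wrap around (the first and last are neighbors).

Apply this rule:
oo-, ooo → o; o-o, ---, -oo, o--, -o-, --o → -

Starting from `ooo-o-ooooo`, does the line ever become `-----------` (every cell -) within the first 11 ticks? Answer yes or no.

tick 1: ooo----oooo
tick 2: ooo-----ooo
tick 3: ooo------oo
tick 4: ooo-------o
tick 5: ooo--------
tick 6: -oo--------
tick 7: --o--------
tick 8: -----------
all cells are - at tick 8

yes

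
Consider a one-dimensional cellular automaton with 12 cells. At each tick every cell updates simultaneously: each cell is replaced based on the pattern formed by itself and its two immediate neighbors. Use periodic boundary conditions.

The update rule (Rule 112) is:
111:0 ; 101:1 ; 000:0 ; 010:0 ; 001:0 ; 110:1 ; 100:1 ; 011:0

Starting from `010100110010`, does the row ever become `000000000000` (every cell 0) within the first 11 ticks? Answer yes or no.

no

001010011001
100101001100
010010100110
001001010011
100100101001
110010010100
011001001010
001100100101
100110010010
010011001001
101001100100
tick 11 is 101001100100, still not uniform 0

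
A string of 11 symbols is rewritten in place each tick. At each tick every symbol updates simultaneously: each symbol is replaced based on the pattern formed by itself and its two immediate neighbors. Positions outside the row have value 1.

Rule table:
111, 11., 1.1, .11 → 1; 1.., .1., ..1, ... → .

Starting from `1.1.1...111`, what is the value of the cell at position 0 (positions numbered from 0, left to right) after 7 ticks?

11.1....111
111.....111
111.....111  (fixed point — unchanged through tick 7)
position 0 holds 1

1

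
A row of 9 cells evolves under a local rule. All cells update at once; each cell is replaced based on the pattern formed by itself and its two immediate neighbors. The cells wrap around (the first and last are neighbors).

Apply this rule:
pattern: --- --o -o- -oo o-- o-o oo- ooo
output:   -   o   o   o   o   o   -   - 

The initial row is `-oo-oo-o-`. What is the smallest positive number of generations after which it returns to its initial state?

generation 1: oo-oo-ooo
generation 2: --oo-oo--
generation 3: -oo-oo-o-

3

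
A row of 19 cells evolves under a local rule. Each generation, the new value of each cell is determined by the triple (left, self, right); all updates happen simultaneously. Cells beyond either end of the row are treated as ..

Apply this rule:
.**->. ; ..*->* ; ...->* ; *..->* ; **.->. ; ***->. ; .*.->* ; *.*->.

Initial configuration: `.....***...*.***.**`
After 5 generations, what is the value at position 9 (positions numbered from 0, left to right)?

*****...****.......
.....***....*******
*****...****.......  (repeats generation 1; period 2)
generation 5: *****...****.......
position 9 holds *

*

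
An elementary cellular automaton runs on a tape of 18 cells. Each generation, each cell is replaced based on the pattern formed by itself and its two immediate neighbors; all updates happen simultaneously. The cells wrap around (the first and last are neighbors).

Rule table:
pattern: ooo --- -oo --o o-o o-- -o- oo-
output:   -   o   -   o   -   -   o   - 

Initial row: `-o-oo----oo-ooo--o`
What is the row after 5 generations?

-o----ooo-------oo
-o-ooo----oooooo--
oo-----ooo-------o
---oooo----oooooo-
ooo-----ooo-------

ooo-----ooo-------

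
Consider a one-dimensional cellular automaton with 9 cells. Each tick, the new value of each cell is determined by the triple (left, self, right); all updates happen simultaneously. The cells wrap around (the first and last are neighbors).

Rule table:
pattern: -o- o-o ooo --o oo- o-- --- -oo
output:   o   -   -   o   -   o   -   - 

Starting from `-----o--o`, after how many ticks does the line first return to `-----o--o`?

tick 1: o---ooooo
tick 2: -o-o-----
tick 3: oo-oo----
tick 4: -----o--o

4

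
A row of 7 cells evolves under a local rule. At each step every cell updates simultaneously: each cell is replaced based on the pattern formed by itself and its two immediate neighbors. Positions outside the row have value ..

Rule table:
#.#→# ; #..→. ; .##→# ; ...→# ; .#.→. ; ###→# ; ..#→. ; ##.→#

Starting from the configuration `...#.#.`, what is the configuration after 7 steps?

######.

##..#..
##....#
##.##..
#####.#
######.
######.  (fixed point — unchanged through step 7)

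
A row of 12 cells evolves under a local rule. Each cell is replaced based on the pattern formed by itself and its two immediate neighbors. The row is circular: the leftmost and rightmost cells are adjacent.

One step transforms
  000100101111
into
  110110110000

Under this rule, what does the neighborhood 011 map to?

0

At position 8 the neighborhood is 011; the next row has 0 there.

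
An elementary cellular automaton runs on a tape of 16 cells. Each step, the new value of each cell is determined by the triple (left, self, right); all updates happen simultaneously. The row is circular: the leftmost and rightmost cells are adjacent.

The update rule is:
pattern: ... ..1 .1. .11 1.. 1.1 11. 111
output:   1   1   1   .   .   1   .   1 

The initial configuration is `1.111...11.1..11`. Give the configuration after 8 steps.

.1.1..11..11.1.1
1111.1...1..1111
111.11.111.1.111
11.1..1.1.111.11
1.11.11111.1.1.1
.1..1.111.11111.
11.111.1.1.111..
..1.1.11111.1..1

..1.1.11111.1..1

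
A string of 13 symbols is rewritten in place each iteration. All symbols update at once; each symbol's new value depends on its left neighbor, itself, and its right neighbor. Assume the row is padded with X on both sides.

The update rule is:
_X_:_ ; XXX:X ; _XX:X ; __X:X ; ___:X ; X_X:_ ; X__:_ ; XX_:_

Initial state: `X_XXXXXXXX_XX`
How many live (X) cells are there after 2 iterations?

10

__XXXXXXX__XX
_XXXXXXX__XXX
count of X: 10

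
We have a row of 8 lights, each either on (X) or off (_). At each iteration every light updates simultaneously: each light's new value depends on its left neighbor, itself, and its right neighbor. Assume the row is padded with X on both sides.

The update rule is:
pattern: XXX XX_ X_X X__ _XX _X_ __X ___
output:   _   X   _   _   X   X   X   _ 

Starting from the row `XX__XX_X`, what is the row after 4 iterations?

_X_X_X_X

iteration 1: _X_XXX_X
iteration 2: _X_X_X_X
iteration 3: _X_X_X_X  (fixed point — unchanged through iteration 4)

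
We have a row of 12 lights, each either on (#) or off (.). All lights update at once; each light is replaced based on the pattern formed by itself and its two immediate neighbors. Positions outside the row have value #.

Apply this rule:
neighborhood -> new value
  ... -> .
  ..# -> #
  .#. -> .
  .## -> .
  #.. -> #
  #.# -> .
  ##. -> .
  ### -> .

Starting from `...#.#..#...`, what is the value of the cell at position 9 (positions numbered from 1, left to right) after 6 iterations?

.

#.#...##.#.#
...#.#......
#.#...#....#
...#.#.#..#.
#.#.....##..
...#...#..##
position 9 holds .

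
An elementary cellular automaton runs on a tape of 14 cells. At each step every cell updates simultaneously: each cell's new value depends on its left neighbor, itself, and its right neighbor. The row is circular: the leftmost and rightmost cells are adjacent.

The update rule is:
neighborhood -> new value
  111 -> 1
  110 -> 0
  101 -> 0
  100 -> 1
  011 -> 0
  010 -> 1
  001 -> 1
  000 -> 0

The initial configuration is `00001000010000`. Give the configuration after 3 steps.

00011100111000
00101011010100
01101000010110

01101000010110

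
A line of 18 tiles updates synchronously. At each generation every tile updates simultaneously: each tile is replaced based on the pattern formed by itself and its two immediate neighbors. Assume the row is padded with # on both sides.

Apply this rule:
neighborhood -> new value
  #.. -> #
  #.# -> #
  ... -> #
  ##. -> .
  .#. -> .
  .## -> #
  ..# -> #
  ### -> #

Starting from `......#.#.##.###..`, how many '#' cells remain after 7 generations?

######.#.##.###.##
#####.#.##.###.###
####.#.##.###.####
###.#.##.###.#####
##.#.##.###.######
#.#.##.###.#######
.#.##.###.########
count of #: 14

14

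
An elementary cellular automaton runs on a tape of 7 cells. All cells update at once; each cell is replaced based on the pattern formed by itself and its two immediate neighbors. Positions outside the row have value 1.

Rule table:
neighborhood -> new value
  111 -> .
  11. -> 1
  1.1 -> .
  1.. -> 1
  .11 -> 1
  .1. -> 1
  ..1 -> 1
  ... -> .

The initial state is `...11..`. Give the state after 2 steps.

1.1....

1.11111
1.1....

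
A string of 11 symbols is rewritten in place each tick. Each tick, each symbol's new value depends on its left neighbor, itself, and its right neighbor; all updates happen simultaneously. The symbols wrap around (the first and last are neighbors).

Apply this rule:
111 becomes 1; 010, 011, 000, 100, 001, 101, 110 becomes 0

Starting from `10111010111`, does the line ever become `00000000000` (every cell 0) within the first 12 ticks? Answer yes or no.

00010000011
00000000000
all cells are 0 at tick 2

yes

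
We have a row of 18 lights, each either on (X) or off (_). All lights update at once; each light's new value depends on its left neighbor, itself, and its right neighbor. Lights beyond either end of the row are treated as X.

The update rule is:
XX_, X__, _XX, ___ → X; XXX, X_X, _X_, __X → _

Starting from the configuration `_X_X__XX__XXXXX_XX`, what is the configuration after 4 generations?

X_X_XXXX___X____X_

____X_XXX_X___X_X_
XXX___X_X__XX_____
__XXX____X_XXXXXX_
X_X_XXXX___X____X_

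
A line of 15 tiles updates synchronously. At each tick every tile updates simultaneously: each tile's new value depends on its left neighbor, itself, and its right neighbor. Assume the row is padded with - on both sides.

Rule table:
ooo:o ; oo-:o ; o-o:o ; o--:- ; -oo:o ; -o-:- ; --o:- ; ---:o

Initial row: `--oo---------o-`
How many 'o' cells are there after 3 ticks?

14

o-oo-ooooooo---
-ooooooooooo-oo
-oooooooooooooo
count of o: 14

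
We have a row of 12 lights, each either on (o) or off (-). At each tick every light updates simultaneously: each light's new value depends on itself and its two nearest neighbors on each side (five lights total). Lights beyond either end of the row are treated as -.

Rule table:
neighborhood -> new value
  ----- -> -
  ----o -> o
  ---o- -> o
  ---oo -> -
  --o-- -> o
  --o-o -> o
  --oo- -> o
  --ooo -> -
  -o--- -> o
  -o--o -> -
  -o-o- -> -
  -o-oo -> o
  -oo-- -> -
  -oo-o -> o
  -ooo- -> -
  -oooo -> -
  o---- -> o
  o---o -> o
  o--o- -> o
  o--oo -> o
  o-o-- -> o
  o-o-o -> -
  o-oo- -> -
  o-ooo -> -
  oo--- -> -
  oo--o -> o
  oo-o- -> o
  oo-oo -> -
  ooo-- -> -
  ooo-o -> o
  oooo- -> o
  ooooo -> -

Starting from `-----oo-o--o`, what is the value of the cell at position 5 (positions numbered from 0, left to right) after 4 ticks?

---o-oooo-oo
-oooo--oo---
---o-ooo--o-
-oooo---oooo
position 5 holds -

-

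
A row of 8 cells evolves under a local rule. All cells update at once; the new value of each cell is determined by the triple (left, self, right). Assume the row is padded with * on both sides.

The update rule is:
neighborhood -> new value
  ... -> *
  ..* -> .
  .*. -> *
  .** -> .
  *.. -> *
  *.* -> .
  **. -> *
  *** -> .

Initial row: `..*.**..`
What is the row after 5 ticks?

*.*..**.
*.**..*.
*..**.*.
**..*.*.
.**.*.*.

.**.*.*.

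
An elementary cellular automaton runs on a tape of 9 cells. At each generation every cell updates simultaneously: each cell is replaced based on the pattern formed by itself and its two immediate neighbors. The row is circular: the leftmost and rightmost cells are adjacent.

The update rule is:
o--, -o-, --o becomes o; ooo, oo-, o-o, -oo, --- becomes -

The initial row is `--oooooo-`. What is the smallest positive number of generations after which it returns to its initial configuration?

generation 1: -o------o
generation 2: -oo----oo
generation 3: ---o--o--
generation 4: --oooooo-

4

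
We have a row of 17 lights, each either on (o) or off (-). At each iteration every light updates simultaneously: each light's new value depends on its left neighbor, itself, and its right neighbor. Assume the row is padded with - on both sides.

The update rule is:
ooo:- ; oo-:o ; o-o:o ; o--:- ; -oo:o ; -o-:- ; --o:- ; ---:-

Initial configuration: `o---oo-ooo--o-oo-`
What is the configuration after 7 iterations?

----oooo-o---ooo-
----o--oo----o-o-
-------oo-----o--
-------oo--------
-------oo--------  (fixed point — unchanged through iteration 7)

-------oo--------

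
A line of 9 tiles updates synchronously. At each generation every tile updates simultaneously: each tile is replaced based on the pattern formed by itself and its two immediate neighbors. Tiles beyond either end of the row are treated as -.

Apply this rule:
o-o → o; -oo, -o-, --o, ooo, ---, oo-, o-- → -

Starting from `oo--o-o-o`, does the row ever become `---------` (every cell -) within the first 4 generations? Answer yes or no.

-----o-o-
------o--
---------
all cells are - at generation 3

yes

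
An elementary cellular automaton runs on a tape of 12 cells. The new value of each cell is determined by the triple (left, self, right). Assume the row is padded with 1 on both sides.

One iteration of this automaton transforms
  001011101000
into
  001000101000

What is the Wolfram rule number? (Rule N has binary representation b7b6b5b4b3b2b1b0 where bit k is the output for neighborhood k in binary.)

position 5: 111 → 0  (bit 7 = 0)
position 6: 110 → 1  (bit 6 = 1)
position 3: 101 → 0  (bit 5 = 0)
position 0: 100 → 0  (bit 4 = 0)
position 4: 011 → 0  (bit 3 = 0)
position 2: 010 → 1  (bit 2 = 1)
position 1: 001 → 0  (bit 1 = 0)
position 10: 000 → 0  (bit 0 = 0)
bits b7..b0 = 01000100 = 68

68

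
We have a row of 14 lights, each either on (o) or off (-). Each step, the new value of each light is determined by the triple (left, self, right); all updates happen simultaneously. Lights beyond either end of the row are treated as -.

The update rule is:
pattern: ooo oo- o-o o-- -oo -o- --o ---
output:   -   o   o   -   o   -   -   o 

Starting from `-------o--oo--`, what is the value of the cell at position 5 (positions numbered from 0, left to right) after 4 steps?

oooooo----oo-o
o----o-oo-ooo-
--oo--ooooo-o-
o-oo--o---oo--
position 5 holds -

-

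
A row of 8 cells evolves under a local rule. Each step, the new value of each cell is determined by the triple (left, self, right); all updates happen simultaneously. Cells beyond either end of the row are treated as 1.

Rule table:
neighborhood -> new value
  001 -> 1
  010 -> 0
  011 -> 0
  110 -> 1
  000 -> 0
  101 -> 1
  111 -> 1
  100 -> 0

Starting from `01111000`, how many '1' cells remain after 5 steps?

10111001
11011010
11101101
11110110
11111011
count of 1: 7

7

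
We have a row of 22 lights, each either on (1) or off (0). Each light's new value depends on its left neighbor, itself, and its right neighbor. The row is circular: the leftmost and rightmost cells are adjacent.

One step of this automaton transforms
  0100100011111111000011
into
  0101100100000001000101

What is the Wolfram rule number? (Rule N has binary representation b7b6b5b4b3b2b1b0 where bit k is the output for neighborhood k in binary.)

position 9: 111 → 0  (bit 7 = 0)
position 15: 110 → 1  (bit 6 = 1)
position 0: 101 → 0  (bit 5 = 0)
position 2: 100 → 0  (bit 4 = 0)
position 8: 011 → 0  (bit 3 = 0)
position 1: 010 → 1  (bit 2 = 1)
position 3: 001 → 1  (bit 1 = 1)
position 6: 000 → 0  (bit 0 = 0)
bits b7..b0 = 01000110 = 70

70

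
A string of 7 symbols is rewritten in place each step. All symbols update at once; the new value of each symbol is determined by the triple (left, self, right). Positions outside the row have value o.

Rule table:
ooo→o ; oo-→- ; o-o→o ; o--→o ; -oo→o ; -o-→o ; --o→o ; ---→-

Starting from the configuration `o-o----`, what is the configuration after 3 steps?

oo-oooo

-ooo--o
ooo-ooo
oo-oooo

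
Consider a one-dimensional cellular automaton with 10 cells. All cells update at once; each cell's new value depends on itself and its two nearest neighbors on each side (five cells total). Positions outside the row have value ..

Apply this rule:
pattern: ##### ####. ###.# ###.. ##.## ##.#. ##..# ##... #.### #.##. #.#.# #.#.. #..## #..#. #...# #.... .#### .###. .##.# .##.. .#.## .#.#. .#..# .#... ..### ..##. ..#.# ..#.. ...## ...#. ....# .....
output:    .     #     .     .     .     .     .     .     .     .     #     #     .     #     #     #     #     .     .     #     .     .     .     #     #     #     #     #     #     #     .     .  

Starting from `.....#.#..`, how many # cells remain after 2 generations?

2

generation 1: ....##.###
generation 2: ...##.....
count of #: 2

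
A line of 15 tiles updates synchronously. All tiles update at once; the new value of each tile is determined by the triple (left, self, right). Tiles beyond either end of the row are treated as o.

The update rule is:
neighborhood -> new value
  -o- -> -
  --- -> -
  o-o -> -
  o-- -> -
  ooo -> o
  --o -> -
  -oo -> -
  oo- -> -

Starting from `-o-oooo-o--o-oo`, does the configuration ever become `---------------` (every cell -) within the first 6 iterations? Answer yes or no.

----oo--------o
---------------
all cells are - at iteration 2

yes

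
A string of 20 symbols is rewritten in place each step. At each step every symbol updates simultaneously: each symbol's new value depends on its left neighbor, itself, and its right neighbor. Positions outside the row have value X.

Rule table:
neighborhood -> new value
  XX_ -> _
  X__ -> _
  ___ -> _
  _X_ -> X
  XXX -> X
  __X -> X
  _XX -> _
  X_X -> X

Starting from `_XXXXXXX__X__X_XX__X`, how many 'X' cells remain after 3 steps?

X_XXXXX__XX_XXX___X_
_X_XXX__X__X_X___XXX
XXX_X__XX_XXXX__X_XX
count of X: 13

13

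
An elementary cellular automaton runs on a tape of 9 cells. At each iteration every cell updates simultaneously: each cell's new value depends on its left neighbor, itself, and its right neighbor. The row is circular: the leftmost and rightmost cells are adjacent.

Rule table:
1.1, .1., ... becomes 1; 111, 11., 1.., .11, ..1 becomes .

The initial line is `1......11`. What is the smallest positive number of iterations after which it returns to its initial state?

2

iteration 1: ..1111...
iteration 2: 1......11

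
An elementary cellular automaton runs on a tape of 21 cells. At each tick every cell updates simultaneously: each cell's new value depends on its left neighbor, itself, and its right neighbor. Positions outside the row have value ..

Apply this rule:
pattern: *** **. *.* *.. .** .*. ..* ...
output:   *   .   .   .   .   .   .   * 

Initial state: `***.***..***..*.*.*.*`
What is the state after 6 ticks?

.*...*....*..........
...*...**...*********
**...*....*..*******.
...*...**.....*****..
**...*....***..***..*
...*...**..*....*....

...*...**..*....*....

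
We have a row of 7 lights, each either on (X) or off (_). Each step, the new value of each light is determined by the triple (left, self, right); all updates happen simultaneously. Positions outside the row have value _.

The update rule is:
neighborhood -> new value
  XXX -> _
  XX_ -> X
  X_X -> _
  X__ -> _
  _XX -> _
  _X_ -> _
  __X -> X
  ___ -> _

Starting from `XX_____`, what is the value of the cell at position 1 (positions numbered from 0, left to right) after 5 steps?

step 1: _X_____
step 2: X______
step 3: _______
step 4: _______  (fixed point — unchanged through step 5)
position 1 holds _

_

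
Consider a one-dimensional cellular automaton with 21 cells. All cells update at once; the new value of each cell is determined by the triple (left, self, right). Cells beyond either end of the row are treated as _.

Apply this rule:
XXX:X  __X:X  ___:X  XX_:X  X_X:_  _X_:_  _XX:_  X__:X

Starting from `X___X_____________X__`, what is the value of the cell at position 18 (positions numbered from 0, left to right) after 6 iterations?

_XXX_XXXXXXXXXXXXX_XX
X_XX__XXXXXXXXXXXX__X
___XXX_XXXXXXXXXXXXX_
XXX_XX__XXXXXXXXXXXXX
_XX__XXX_XXXXXXXXXXXX
X_XXX_XX__XXXXXXXXXXX
position 18 holds X

X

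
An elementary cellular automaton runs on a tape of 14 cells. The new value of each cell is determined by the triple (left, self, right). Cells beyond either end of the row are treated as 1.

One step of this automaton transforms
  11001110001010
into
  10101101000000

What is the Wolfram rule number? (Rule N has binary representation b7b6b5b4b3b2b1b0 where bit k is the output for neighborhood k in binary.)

152

position 0: 111 → 1  (bit 7 = 1)
position 1: 110 → 0  (bit 6 = 0)
position 11: 101 → 0  (bit 5 = 0)
position 2: 100 → 1  (bit 4 = 1)
position 4: 011 → 1  (bit 3 = 1)
position 10: 010 → 0  (bit 2 = 0)
position 3: 001 → 0  (bit 1 = 0)
position 8: 000 → 0  (bit 0 = 0)
bits b7..b0 = 10011000 = 152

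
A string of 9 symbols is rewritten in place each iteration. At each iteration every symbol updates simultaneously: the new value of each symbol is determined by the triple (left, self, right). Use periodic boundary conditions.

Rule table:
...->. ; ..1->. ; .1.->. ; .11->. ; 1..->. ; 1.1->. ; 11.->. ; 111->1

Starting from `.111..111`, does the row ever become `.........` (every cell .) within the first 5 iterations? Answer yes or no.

..1....1.
.........
all cells are . at iteration 2

yes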